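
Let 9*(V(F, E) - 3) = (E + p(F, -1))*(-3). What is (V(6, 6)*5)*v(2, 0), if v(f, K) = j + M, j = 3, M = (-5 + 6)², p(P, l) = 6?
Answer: -20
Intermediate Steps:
M = 1 (M = 1² = 1)
v(f, K) = 4 (v(f, K) = 3 + 1 = 4)
V(F, E) = 1 - E/3 (V(F, E) = 3 + ((E + 6)*(-3))/9 = 3 + ((6 + E)*(-3))/9 = 3 + (-18 - 3*E)/9 = 3 + (-2 - E/3) = 1 - E/3)
(V(6, 6)*5)*v(2, 0) = ((1 - ⅓*6)*5)*4 = ((1 - 2)*5)*4 = -1*5*4 = -5*4 = -20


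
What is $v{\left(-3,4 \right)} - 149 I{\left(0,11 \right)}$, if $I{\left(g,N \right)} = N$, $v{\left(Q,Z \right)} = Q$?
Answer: $-1642$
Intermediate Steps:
$v{\left(-3,4 \right)} - 149 I{\left(0,11 \right)} = -3 - 1639 = -1642$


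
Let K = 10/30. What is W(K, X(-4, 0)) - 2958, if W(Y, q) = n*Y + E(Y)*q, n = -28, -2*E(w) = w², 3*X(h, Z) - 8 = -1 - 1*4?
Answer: -53413/18 ≈ -2967.4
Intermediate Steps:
X(h, Z) = 1 (X(h, Z) = 8/3 + (-1 - 1*4)/3 = 8/3 + (-1 - 4)/3 = 8/3 + (⅓)*(-5) = 8/3 - 5/3 = 1)
E(w) = -w²/2
K = ⅓ (K = 10*(1/30) = ⅓ ≈ 0.33333)
W(Y, q) = -28*Y - q*Y²/2 (W(Y, q) = -28*Y + (-Y²/2)*q = -28*Y - q*Y²/2)
W(K, X(-4, 0)) - 2958 = (½)*(⅓)*(-56 - 1*⅓*1) - 2958 = (½)*(⅓)*(-56 - ⅓) - 2958 = (½)*(⅓)*(-169/3) - 2958 = -169/18 - 2958 = -53413/18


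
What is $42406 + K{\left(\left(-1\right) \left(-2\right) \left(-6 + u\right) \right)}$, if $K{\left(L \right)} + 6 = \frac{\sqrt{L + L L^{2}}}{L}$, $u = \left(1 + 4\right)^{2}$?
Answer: $42400 + \frac{17 \sqrt{190}}{38} \approx 42406.0$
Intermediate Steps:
$u = 25$ ($u = 5^{2} = 25$)
$K{\left(L \right)} = -6 + \frac{\sqrt{L + L^{3}}}{L}$ ($K{\left(L \right)} = -6 + \frac{\sqrt{L + L L^{2}}}{L} = -6 + \frac{\sqrt{L + L^{3}}}{L}$)
$42406 + K{\left(\left(-1\right) \left(-2\right) \left(-6 + u\right) \right)} = 42406 - \left(6 - \frac{\sqrt{\left(-1\right) \left(-2\right) \left(-6 + 25\right) + \left(\left(-1\right) \left(-2\right) \left(-6 + 25\right)\right)^{3}}}{\left(-1\right) \left(-2\right) \left(-6 + 25\right)}\right) = 42406 - \left(6 - \frac{\sqrt{2 \cdot 19 + \left(2 \cdot 19\right)^{3}}}{2 \cdot 19}\right) = 42406 - \left(6 - \frac{\sqrt{38 + 38^{3}}}{38}\right) = 42406 - \left(6 - \frac{\sqrt{38 + 54872}}{38}\right) = 42406 - \left(6 - \frac{\sqrt{54910}}{38}\right) = 42406 - \left(6 - \frac{17 \sqrt{190}}{38}\right) = 42400 + \frac{17 \sqrt{190}}{38}$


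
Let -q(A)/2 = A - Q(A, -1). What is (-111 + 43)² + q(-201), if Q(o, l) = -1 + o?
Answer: 4622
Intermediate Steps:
q(A) = -2 (q(A) = -2*(A - (-1 + A)) = -2*(A + (1 - A)) = -2*1 = -2)
(-111 + 43)² + q(-201) = (-111 + 43)² - 2 = (-68)² - 2 = 4624 - 2 = 4622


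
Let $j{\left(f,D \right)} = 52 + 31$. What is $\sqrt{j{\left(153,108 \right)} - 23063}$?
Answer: $2 i \sqrt{5745} \approx 151.59 i$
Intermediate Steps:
$j{\left(f,D \right)} = 83$
$\sqrt{j{\left(153,108 \right)} - 23063} = \sqrt{83 - 23063} = \sqrt{-22980} = 2 i \sqrt{5745}$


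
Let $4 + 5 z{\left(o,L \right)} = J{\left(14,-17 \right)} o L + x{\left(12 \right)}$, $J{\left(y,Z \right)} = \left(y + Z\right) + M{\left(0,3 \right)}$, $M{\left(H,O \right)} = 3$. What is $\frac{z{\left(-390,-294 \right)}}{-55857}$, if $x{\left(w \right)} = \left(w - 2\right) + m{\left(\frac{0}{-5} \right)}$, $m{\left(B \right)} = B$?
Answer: $- \frac{2}{93095} \approx -2.1483 \cdot 10^{-5}$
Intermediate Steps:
$J{\left(y,Z \right)} = 3 + Z + y$ ($J{\left(y,Z \right)} = \left(y + Z\right) + 3 = \left(Z + y\right) + 3 = 3 + Z + y$)
$x{\left(w \right)} = -2 + w$ ($x{\left(w \right)} = \left(w - 2\right) + \frac{0}{-5} = \left(-2 + w\right) + 0 \left(- \frac{1}{5}\right) = \left(-2 + w\right) + 0 = -2 + w$)
$z{\left(o,L \right)} = \frac{6}{5}$ ($z{\left(o,L \right)} = - \frac{4}{5} + \frac{\left(3 - 17 + 14\right) o L + \left(-2 + 12\right)}{5} = - \frac{4}{5} + \frac{0 o L + 10}{5} = - \frac{4}{5} + \frac{0 L + 10}{5} = - \frac{4}{5} + \frac{0 + 10}{5} = - \frac{4}{5} + \frac{1}{5} \cdot 10 = - \frac{4}{5} + 2 = \frac{6}{5}$)
$\frac{z{\left(-390,-294 \right)}}{-55857} = \frac{6}{5 \left(-55857\right)} = \frac{6}{5} \left(- \frac{1}{55857}\right) = - \frac{2}{93095}$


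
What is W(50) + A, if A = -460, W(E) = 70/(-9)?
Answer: -4210/9 ≈ -467.78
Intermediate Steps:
W(E) = -70/9 (W(E) = 70*(-1/9) = -70/9)
W(50) + A = -70/9 - 460 = -4210/9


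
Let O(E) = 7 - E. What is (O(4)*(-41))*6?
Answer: -738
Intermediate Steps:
(O(4)*(-41))*6 = ((7 - 1*4)*(-41))*6 = ((7 - 4)*(-41))*6 = (3*(-41))*6 = -123*6 = -738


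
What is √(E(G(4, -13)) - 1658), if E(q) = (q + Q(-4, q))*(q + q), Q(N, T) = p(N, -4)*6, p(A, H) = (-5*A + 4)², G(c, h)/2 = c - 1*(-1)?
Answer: 3*√7518 ≈ 260.12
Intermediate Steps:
G(c, h) = 2 + 2*c (G(c, h) = 2*(c - 1*(-1)) = 2*(c + 1) = 2*(1 + c) = 2 + 2*c)
p(A, H) = (4 - 5*A)²
Q(N, T) = 6*(-4 + 5*N)² (Q(N, T) = (-4 + 5*N)²*6 = 6*(-4 + 5*N)²)
E(q) = 2*q*(3456 + q) (E(q) = (q + 6*(-4 + 5*(-4))²)*(q + q) = (q + 6*(-4 - 20)²)*(2*q) = (q + 6*(-24)²)*(2*q) = (q + 6*576)*(2*q) = (q + 3456)*(2*q) = (3456 + q)*(2*q) = 2*q*(3456 + q))
√(E(G(4, -13)) - 1658) = √(2*(2 + 2*4)*(3456 + (2 + 2*4)) - 1658) = √(2*(2 + 8)*(3456 + (2 + 8)) - 1658) = √(2*10*(3456 + 10) - 1658) = √(2*10*3466 - 1658) = √(69320 - 1658) = √67662 = 3*√7518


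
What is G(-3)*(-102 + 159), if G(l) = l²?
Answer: 513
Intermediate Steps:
G(-3)*(-102 + 159) = (-3)²*(-102 + 159) = 9*57 = 513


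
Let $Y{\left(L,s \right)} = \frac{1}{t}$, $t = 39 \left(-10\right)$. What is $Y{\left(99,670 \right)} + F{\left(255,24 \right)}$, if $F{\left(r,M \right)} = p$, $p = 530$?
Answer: $\frac{206699}{390} \approx 530.0$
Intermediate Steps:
$t = -390$
$F{\left(r,M \right)} = 530$
$Y{\left(L,s \right)} = - \frac{1}{390}$ ($Y{\left(L,s \right)} = \frac{1}{-390} = - \frac{1}{390}$)
$Y{\left(99,670 \right)} + F{\left(255,24 \right)} = - \frac{1}{390} + 530 = \frac{206699}{390}$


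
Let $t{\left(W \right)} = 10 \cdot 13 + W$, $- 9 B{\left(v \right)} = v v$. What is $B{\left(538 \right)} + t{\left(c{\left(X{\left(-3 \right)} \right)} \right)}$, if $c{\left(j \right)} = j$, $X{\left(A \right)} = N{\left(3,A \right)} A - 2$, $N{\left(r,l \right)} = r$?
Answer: $- \frac{288373}{9} \approx -32041.0$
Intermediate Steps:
$X{\left(A \right)} = -2 + 3 A$ ($X{\left(A \right)} = 3 A - 2 = -2 + 3 A$)
$B{\left(v \right)} = - \frac{v^{2}}{9}$ ($B{\left(v \right)} = - \frac{v v}{9} = - \frac{v^{2}}{9}$)
$t{\left(W \right)} = 130 + W$
$B{\left(538 \right)} + t{\left(c{\left(X{\left(-3 \right)} \right)} \right)} = - \frac{538^{2}}{9} + \left(130 + \left(-2 + 3 \left(-3\right)\right)\right) = \left(- \frac{1}{9}\right) 289444 + \left(130 - 11\right) = - \frac{289444}{9} + \left(130 - 11\right) = - \frac{289444}{9} + 119 = - \frac{288373}{9}$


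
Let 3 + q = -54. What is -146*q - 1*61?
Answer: 8261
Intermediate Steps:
q = -57 (q = -3 - 54 = -57)
-146*q - 1*61 = -146*(-57) - 1*61 = 8322 - 61 = 8261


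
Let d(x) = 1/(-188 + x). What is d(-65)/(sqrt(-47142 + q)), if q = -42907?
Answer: I*sqrt(90049)/22782397 ≈ 1.3172e-5*I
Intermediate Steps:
d(-65)/(sqrt(-47142 + q)) = 1/((-188 - 65)*(sqrt(-47142 - 42907))) = 1/((-253)*(sqrt(-90049))) = -(-I*sqrt(90049)/90049)/253 = -(-1)*I*sqrt(90049)/22782397 = I*sqrt(90049)/22782397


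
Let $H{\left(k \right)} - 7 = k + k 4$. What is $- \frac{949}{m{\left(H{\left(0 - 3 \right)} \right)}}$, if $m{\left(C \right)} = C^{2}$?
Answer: $- \frac{949}{64} \approx -14.828$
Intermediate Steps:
$H{\left(k \right)} = 7 + 5 k$ ($H{\left(k \right)} = 7 + \left(k + k 4\right) = 7 + \left(k + 4 k\right) = 7 + 5 k$)
$- \frac{949}{m{\left(H{\left(0 - 3 \right)} \right)}} = - \frac{949}{\left(7 + 5 \left(0 - 3\right)\right)^{2}} = - \frac{949}{\left(7 + 5 \left(-3\right)\right)^{2}} = - \frac{949}{\left(7 - 15\right)^{2}} = - \frac{949}{\left(-8\right)^{2}} = - \frac{949}{64}$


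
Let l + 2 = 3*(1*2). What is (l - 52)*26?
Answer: -1248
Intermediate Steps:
l = 4 (l = -2 + 3*(1*2) = -2 + 3*2 = -2 + 6 = 4)
(l - 52)*26 = (4 - 52)*26 = -48*26 = -1248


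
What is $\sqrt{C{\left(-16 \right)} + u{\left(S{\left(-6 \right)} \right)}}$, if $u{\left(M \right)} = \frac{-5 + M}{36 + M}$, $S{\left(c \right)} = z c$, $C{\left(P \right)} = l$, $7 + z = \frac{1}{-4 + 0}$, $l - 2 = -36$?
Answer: $\frac{73 i \sqrt{159}}{159} \approx 5.7893 i$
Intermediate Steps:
$l = -34$ ($l = 2 - 36 = -34$)
$z = - \frac{29}{4}$ ($z = -7 + \frac{1}{-4 + 0} = -7 + \frac{1}{-4} = -7 - \frac{1}{4} = - \frac{29}{4} \approx -7.25$)
$C{\left(P \right)} = -34$
$S{\left(c \right)} = - \frac{29 c}{4}$
$u{\left(M \right)} = \frac{-5 + M}{36 + M}$
$\sqrt{C{\left(-16 \right)} + u{\left(S{\left(-6 \right)} \right)}} = \sqrt{-34 + \frac{-5 - - \frac{87}{2}}{36 - - \frac{87}{2}}} = \sqrt{-34 + \frac{-5 + \frac{87}{2}}{36 + \frac{87}{2}}} = \sqrt{-34 + \frac{1}{\frac{159}{2}} \cdot \frac{77}{2}} = \sqrt{-34 + \frac{2}{159} \cdot \frac{77}{2}} = \sqrt{-34 + \frac{77}{159}} = \sqrt{- \frac{5329}{159}} = \frac{73 i \sqrt{159}}{159}$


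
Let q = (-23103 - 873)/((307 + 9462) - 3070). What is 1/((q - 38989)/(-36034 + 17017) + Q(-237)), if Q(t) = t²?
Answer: 42464961/2385301464838 ≈ 1.7803e-5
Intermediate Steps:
q = -7992/2233 (q = -23976/(9769 - 3070) = -23976/6699 = -23976*1/6699 = -7992/2233 ≈ -3.5790)
1/((q - 38989)/(-36034 + 17017) + Q(-237)) = 1/((-7992/2233 - 38989)/(-36034 + 17017) + (-237)²) = 1/(-87070429/2233/(-19017) + 56169) = 1/(-87070429/2233*(-1/19017) + 56169) = 1/(87070429/42464961 + 56169) = 1/(2385301464838/42464961) = 42464961/2385301464838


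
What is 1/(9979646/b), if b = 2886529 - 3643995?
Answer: -378733/4989823 ≈ -0.075901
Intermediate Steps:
b = -757466
1/(9979646/b) = 1/(9979646/(-757466)) = 1/(9979646*(-1/757466)) = 1/(-4989823/378733) = -378733/4989823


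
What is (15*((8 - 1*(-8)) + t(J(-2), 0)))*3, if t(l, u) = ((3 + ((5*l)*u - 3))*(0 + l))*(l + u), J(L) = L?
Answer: 720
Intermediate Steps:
t(l, u) = 5*u*l²*(l + u) (t(l, u) = ((3 + (5*l*u - 3))*l)*(l + u) = ((3 + (-3 + 5*l*u))*l)*(l + u) = ((5*l*u)*l)*(l + u) = (5*u*l²)*(l + u) = 5*u*l²*(l + u))
(15*((8 - 1*(-8)) + t(J(-2), 0)))*3 = (15*((8 - 1*(-8)) + 5*0*(-2)²*(-2 + 0)))*3 = (15*((8 + 8) + 5*0*4*(-2)))*3 = (15*(16 + 0))*3 = (15*16)*3 = 240*3 = 720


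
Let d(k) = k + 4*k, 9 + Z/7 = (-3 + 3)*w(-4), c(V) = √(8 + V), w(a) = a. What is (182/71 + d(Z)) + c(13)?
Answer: -22183/71 + √21 ≈ -307.85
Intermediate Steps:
Z = -63 (Z = -63 + 7*((-3 + 3)*(-4)) = -63 + 7*(0*(-4)) = -63 + 7*0 = -63 + 0 = -63)
d(k) = 5*k
(182/71 + d(Z)) + c(13) = (182/71 + 5*(-63)) + √(8 + 13) = (182*(1/71) - 315) + √21 = (182/71 - 315) + √21 = -22183/71 + √21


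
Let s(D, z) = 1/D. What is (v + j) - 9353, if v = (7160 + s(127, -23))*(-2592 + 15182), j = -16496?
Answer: 11445068567/127 ≈ 9.0119e+7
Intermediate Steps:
v = 11448351390/127 (v = (7160 + 1/127)*(-2592 + 15182) = (7160 + 1/127)*12590 = (909321/127)*12590 = 11448351390/127 ≈ 9.0145e+7)
(v + j) - 9353 = (11448351390/127 - 16496) - 9353 = 11446256398/127 - 9353 = 11445068567/127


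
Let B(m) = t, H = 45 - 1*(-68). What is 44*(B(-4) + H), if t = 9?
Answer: 5368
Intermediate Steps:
H = 113 (H = 45 + 68 = 113)
B(m) = 9
44*(B(-4) + H) = 44*(9 + 113) = 44*122 = 5368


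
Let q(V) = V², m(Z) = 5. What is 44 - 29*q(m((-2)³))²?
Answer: -18081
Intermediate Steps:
44 - 29*q(m((-2)³))² = 44 - 29*(5²)² = 44 - 29*25² = 44 - 29*625 = 44 - 18125 = -18081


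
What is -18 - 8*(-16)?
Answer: 110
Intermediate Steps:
-18 - 8*(-16) = -18 + 128 = 110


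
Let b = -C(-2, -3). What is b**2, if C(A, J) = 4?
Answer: 16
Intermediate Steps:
b = -4 (b = -1*4 = -4)
b**2 = (-4)**2 = 16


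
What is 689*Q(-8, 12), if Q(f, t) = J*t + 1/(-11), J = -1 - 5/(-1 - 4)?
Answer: -689/11 ≈ -62.636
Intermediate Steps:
J = 0 (J = -1 - 5/(-5) = -1 - 5*(-1/5) = -1 + 1 = 0)
Q(f, t) = -1/11 (Q(f, t) = 0*t + 1/(-11) = 0 - 1/11 = -1/11)
689*Q(-8, 12) = 689*(-1/11) = -689/11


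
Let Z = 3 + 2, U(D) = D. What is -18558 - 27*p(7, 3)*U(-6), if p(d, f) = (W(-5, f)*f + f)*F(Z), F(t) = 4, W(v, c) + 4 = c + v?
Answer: -28278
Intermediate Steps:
W(v, c) = -4 + c + v (W(v, c) = -4 + (c + v) = -4 + c + v)
Z = 5
p(d, f) = 4*f + 4*f*(-9 + f) (p(d, f) = ((-4 + f - 5)*f + f)*4 = ((-9 + f)*f + f)*4 = (f*(-9 + f) + f)*4 = (f + f*(-9 + f))*4 = 4*f + 4*f*(-9 + f))
-18558 - 27*p(7, 3)*U(-6) = -18558 - 27*(4*3*(-8 + 3))*(-6) = -18558 - 27*(4*3*(-5))*(-6) = -18558 - 27*(-60)*(-6) = -18558 - (-1620)*(-6) = -18558 - 1*9720 = -18558 - 9720 = -28278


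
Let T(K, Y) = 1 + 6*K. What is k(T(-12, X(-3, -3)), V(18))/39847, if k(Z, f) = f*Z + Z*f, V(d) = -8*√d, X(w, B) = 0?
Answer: 3408*√2/39847 ≈ 0.12095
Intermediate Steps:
k(Z, f) = 2*Z*f (k(Z, f) = Z*f + Z*f = 2*Z*f)
k(T(-12, X(-3, -3)), V(18))/39847 = (2*(1 + 6*(-12))*(-24*√2))/39847 = (2*(1 - 72)*(-24*√2))*(1/39847) = (2*(-71)*(-24*√2))*(1/39847) = (3408*√2)*(1/39847) = 3408*√2/39847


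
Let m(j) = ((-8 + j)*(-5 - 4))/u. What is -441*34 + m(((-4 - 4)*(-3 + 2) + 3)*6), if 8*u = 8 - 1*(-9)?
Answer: -259074/17 ≈ -15240.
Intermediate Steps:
u = 17/8 (u = (8 - 1*(-9))/8 = (8 + 9)/8 = (⅛)*17 = 17/8 ≈ 2.1250)
m(j) = 576/17 - 72*j/17 (m(j) = ((-8 + j)*(-5 - 4))/(17/8) = ((-8 + j)*(-9))*(8/17) = (72 - 9*j)*(8/17) = 576/17 - 72*j/17)
-441*34 + m(((-4 - 4)*(-3 + 2) + 3)*6) = -441*34 + (576/17 - 72*((-4 - 4)*(-3 + 2) + 3)*6/17) = -14994 + (576/17 - 72*(-8*(-1) + 3)*6/17) = -14994 + (576/17 - 72*(8 + 3)*6/17) = -14994 + (576/17 - 792*6/17) = -14994 + (576/17 - 72/17*66) = -14994 + (576/17 - 4752/17) = -14994 - 4176/17 = -259074/17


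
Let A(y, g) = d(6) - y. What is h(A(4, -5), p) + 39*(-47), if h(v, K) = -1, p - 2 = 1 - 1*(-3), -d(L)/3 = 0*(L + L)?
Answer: -1834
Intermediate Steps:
d(L) = 0 (d(L) = -0*(L + L) = -0*2*L = -3*0 = 0)
A(y, g) = -y (A(y, g) = 0 - y = -y)
p = 6 (p = 2 + (1 - 1*(-3)) = 2 + (1 + 3) = 2 + 4 = 6)
h(A(4, -5), p) + 39*(-47) = -1 + 39*(-47) = -1 - 1833 = -1834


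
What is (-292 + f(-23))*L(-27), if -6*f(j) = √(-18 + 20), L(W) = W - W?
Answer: 0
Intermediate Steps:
L(W) = 0
f(j) = -√2/6 (f(j) = -√(-18 + 20)/6 = -√2/6)
(-292 + f(-23))*L(-27) = (-292 - √2/6)*0 = 0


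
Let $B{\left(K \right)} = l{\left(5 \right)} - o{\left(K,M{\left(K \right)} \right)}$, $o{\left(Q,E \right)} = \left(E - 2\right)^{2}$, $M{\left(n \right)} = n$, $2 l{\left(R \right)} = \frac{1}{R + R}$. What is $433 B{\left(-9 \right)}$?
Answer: $- \frac{1047427}{20} \approx -52371.0$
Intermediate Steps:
$l{\left(R \right)} = \frac{1}{4 R}$ ($l{\left(R \right)} = \frac{1}{2 \left(R + R\right)} = \frac{1}{2 \cdot 2 R} = \frac{\frac{1}{2} \frac{1}{R}}{2} = \frac{1}{4 R}$)
$o{\left(Q,E \right)} = \left(-2 + E\right)^{2}$
$B{\left(K \right)} = \frac{1}{20} - \left(-2 + K\right)^{2}$ ($B{\left(K \right)} = \frac{1}{4 \cdot 5} - \left(-2 + K\right)^{2} = \frac{1}{4} \cdot \frac{1}{5} - \left(-2 + K\right)^{2} = \frac{1}{20} - \left(-2 + K\right)^{2}$)
$433 B{\left(-9 \right)} = 433 \left(\frac{1}{20} - \left(-2 - 9\right)^{2}\right) = 433 \left(\frac{1}{20} - \left(-11\right)^{2}\right) = 433 \left(\frac{1}{20} - 121\right) = 433 \left(- \frac{2419}{20}\right) = - \frac{1047427}{20}$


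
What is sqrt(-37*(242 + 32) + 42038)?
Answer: 10*sqrt(319) ≈ 178.61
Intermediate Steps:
sqrt(-37*(242 + 32) + 42038) = sqrt(-37*274 + 42038) = sqrt(-10138 + 42038) = sqrt(31900) = 10*sqrt(319)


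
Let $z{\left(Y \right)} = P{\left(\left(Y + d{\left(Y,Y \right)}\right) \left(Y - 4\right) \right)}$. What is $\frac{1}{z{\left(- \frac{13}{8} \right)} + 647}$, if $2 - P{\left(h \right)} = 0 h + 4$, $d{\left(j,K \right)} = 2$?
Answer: $\frac{1}{645} \approx 0.0015504$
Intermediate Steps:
$P{\left(h \right)} = -2$ ($P{\left(h \right)} = 2 - \left(0 h + 4\right) = 2 - \left(0 + 4\right) = 2 - 4 = -2$)
$z{\left(Y \right)} = -2$
$\frac{1}{z{\left(- \frac{13}{8} \right)} + 647} = \frac{1}{-2 + 647} = \frac{1}{645}$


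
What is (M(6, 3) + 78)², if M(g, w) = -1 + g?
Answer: 6889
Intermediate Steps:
(M(6, 3) + 78)² = ((-1 + 6) + 78)² = (5 + 78)² = 83² = 6889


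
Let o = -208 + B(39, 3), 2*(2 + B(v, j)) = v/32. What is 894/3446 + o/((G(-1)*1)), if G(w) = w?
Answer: 23118531/110272 ≈ 209.65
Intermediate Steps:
B(v, j) = -2 + v/64 (B(v, j) = -2 + (v/32)/2 = -2 + v/64)
o = -13401/64 (o = -208 + (-2 + (1/64)*39) = -208 + (-2 + 39/64) = -208 - 89/64 = -13401/64 ≈ -209.39)
894/3446 + o/((G(-1)*1)) = 894/3446 - 13401/(64*((-1*1))) = 894*(1/3446) - 13401/64/(-1) = 447/1723 - 13401/64*(-1) = 447/1723 + 13401/64 = 23118531/110272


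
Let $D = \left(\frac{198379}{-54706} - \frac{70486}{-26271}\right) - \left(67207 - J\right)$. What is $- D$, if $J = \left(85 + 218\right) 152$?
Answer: $\frac{30399177833819}{1437181326} \approx 21152.0$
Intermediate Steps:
$J = 46056$ ($J = 303 \cdot 152 = 46056$)
$D = - \frac{30399177833819}{1437181326}$ ($D = \left(\frac{198379}{-54706} - \frac{70486}{-26271}\right) - \left(67207 - 46056\right) = \left(198379 \left(- \frac{1}{54706}\right) - - \frac{70486}{26271}\right) - \left(67207 - 46056\right) = \left(- \frac{198379}{54706} + \frac{70486}{26271}\right) - 21151 = - \frac{1355607593}{1437181326} - 21151 = - \frac{30399177833819}{1437181326} \approx -21152.0$)
$- D = \left(-1\right) \left(- \frac{30399177833819}{1437181326}\right) = \frac{30399177833819}{1437181326}$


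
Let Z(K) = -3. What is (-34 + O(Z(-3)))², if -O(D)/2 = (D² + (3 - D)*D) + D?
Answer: 100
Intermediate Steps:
O(D) = -2*D - 2*D² - 2*D*(3 - D) (O(D) = -2*((D² + (3 - D)*D) + D) = -2*((D² + D*(3 - D)) + D) = -2*(D + D² + D*(3 - D)) = -2*D - 2*D² - 2*D*(3 - D))
(-34 + O(Z(-3)))² = (-34 - 8*(-3))² = (-34 + 24)² = (-10)² = 100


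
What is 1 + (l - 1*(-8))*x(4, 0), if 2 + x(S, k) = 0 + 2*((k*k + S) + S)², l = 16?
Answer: 3025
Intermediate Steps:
x(S, k) = -2 + 2*(k² + 2*S)² (x(S, k) = -2 + (0 + 2*((k*k + S) + S)²) = -2 + (0 + 2*((k² + S) + S)²) = -2 + (0 + 2*((S + k²) + S)²) = -2 + (0 + 2*(k² + 2*S)²) = -2 + 2*(k² + 2*S)²)
1 + (l - 1*(-8))*x(4, 0) = 1 + (16 - 1*(-8))*(-2 + 2*(0² + 2*4)²) = 1 + (16 + 8)*(-2 + 2*(0 + 8)²) = 1 + 24*(-2 + 2*8²) = 1 + 24*(-2 + 2*64) = 1 + 24*(-2 + 128) = 1 + 24*126 = 1 + 3024 = 3025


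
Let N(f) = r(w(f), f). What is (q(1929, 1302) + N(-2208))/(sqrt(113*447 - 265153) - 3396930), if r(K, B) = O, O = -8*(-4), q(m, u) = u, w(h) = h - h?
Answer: -2265752310/5769566819771 - 667*I*sqrt(214642)/5769566819771 ≈ -0.00039271 - 5.356e-8*I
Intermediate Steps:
w(h) = 0
O = 32
r(K, B) = 32
N(f) = 32
(q(1929, 1302) + N(-2208))/(sqrt(113*447 - 265153) - 3396930) = (1302 + 32)/(sqrt(113*447 - 265153) - 3396930) = 1334/(sqrt(50511 - 265153) - 3396930) = 1334/(sqrt(-214642) - 3396930) = 1334/(I*sqrt(214642) - 3396930) = 1334/(-3396930 + I*sqrt(214642))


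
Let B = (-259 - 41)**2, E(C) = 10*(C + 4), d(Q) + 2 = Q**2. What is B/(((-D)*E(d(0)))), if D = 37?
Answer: -4500/37 ≈ -121.62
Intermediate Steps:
d(Q) = -2 + Q**2
E(C) = 40 + 10*C (E(C) = 10*(4 + C) = 40 + 10*C)
B = 90000 (B = (-300)**2 = 90000)
B/(((-D)*E(d(0)))) = 90000/(((-1*37)*(40 + 10*(-2 + 0**2)))) = 90000/((-37*(40 + 10*(-2 + 0)))) = 90000/((-37*(40 + 10*(-2)))) = 90000/((-37*(40 - 20))) = 90000/((-37*20)) = 90000/(-740) = 90000*(-1/740) = -4500/37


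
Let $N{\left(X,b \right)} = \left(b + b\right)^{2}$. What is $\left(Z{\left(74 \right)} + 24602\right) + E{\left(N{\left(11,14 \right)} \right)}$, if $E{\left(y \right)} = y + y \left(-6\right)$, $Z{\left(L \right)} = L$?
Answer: $20756$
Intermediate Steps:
$N{\left(X,b \right)} = 4 b^{2}$ ($N{\left(X,b \right)} = \left(2 b\right)^{2} = 4 b^{2}$)
$E{\left(y \right)} = - 5 y$ ($E{\left(y \right)} = y - 6 y = - 5 y$)
$\left(Z{\left(74 \right)} + 24602\right) + E{\left(N{\left(11,14 \right)} \right)} = \left(74 + 24602\right) - 5 \cdot 4 \cdot 14^{2} = 24676 - 5 \cdot 4 \cdot 196 = 24676 - 3920 = 20756$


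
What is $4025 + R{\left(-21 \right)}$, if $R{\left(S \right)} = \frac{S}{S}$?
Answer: $4026$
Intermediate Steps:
$R{\left(S \right)} = 1$
$4025 + R{\left(-21 \right)} = 4025 + 1 = 4026$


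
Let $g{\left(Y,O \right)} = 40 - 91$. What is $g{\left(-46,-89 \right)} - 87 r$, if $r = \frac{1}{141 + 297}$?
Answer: $- \frac{7475}{146} \approx -51.199$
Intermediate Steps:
$g{\left(Y,O \right)} = -51$
$r = \frac{1}{438} \approx 0.0022831$
$g{\left(-46,-89 \right)} - 87 r = -51 - \frac{29}{146} = - \frac{7475}{146}$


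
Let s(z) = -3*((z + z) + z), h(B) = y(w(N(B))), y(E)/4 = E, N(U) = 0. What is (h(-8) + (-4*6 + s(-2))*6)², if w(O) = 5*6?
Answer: 7056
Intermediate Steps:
w(O) = 30
y(E) = 4*E
h(B) = 120 (h(B) = 4*30 = 120)
s(z) = -9*z (s(z) = -3*(2*z + z) = -9*z)
(h(-8) + (-4*6 + s(-2))*6)² = (120 + (-4*6 - 9*(-2))*6)² = (120 + (-24 + 18)*6)² = (120 - 6*6)² = (120 - 36)² = 84² = 7056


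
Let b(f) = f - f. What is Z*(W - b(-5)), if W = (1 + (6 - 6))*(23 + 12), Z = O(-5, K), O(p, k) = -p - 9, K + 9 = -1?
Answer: -140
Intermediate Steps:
K = -10 (K = -9 - 1 = -10)
O(p, k) = -9 - p
Z = -4 (Z = -9 - 1*(-5) = -9 + 5 = -4)
b(f) = 0
W = 35 (W = (1 + 0)*35 = 1*35 = 35)
Z*(W - b(-5)) = -4*(35 - 1*0) = -4*(35 + 0) = -4*35 = -140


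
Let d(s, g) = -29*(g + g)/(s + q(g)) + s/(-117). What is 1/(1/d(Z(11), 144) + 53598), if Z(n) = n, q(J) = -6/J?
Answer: 23455309/1257157621011 ≈ 1.8657e-5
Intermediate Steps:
d(s, g) = -s/117 - 58*g/(s - 6/g) (d(s, g) = -29*(g + g)/(s - 6/g) + s/(-117) = -29*2*g/(s - 6/g) + s*(-1/117) = -29*2*g/(s - 6/g) - s/117 = -58*g/(s - 6/g) - s/117 = -s/117 - 58*g/(s - 6/g))
1/(1/d(Z(11), 144) + 53598) = 1/(1/((6*11 - 1*144*(11**2 + 6786*144))/(117*(-6 + 144*11))) + 53598) = 1/(1/((66 - 1*144*(121 + 977184))/(117*(-6 + 1584))) + 53598) = 1/(1/((1/117)*(66 - 1*144*977305)/1578) + 53598) = 1/(1/((1/117)*(1/1578)*(66 - 140731920)) + 53598) = 1/(1/((1/117)*(1/1578)*(-140731854)) + 53598) = 1/(1/(-23455309/30771) + 53598) = 1/(-30771/23455309 + 53598) = 1/(1257157621011/23455309) = 23455309/1257157621011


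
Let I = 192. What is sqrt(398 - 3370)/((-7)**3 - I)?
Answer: -2*I*sqrt(743)/535 ≈ -0.1019*I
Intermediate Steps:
sqrt(398 - 3370)/((-7)**3 - I) = sqrt(398 - 3370)/((-7)**3 - 1*192) = sqrt(-2972)/(-343 - 192) = (2*I*sqrt(743))/(-535) = (2*I*sqrt(743))*(-1/535) = -2*I*sqrt(743)/535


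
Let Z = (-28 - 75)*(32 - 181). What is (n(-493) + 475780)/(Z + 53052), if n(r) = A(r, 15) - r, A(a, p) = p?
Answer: 476288/68399 ≈ 6.9634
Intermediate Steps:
n(r) = 15 - r
Z = 15347 (Z = -103*(-149) = 15347)
(n(-493) + 475780)/(Z + 53052) = ((15 - 1*(-493)) + 475780)/(15347 + 53052) = ((15 + 493) + 475780)/68399 = (508 + 475780)*(1/68399) = 476288*(1/68399) = 476288/68399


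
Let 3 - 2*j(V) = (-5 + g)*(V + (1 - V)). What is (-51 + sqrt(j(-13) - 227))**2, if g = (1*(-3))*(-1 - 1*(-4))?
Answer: (102 - I*sqrt(874))**2/4 ≈ 2382.5 - 1507.7*I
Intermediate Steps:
g = -9 (g = -3*(-1 + 4) = -3*3 = -9)
j(V) = 17/2 (j(V) = 3/2 - (-5 - 9)*(V + (1 - V))/2 = 3/2 - (-7) = 3/2 - 1/2*(-14) = 3/2 + 7 = 17/2)
(-51 + sqrt(j(-13) - 227))**2 = (-51 + sqrt(17/2 - 227))**2 = (-51 + sqrt(-437/2))**2 = (-51 + I*sqrt(874)/2)**2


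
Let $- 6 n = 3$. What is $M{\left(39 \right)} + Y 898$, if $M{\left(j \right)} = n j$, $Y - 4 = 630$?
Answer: $\frac{1138625}{2} \approx 5.6931 \cdot 10^{5}$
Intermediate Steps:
$n = - \frac{1}{2}$ ($n = \left(- \frac{1}{6}\right) 3 = - \frac{1}{2} \approx -0.5$)
$Y = 634$ ($Y = 4 + 630 = 634$)
$M{\left(j \right)} = - \frac{j}{2}$
$M{\left(39 \right)} + Y 898 = \left(- \frac{1}{2}\right) 39 + 634 \cdot 898 = - \frac{39}{2} + 569332 = \frac{1138625}{2}$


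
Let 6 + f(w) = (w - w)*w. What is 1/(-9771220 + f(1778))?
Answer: -1/9771226 ≈ -1.0234e-7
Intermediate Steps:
f(w) = -6 (f(w) = -6 + (w - w)*w = -6 + 0*w = -6 + 0 = -6)
1/(-9771220 + f(1778)) = 1/(-9771220 - 6) = 1/(-9771226) = -1/9771226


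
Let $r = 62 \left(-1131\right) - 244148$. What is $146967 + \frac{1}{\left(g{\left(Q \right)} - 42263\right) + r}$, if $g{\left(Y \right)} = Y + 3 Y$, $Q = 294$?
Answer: $\frac{52225752218}{355357} \approx 1.4697 \cdot 10^{5}$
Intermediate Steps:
$r = -314270$ ($r = -70122 - 244148 = -314270$)
$g{\left(Y \right)} = 4 Y$
$146967 + \frac{1}{\left(g{\left(Q \right)} - 42263\right) + r} = 146967 + \frac{1}{\left(4 \cdot 294 - 42263\right) - 314270} = 146967 + \frac{1}{\left(1176 - 42263\right) - 314270} = 146967 + \frac{1}{-41087 - 314270} = 146967 + \frac{1}{-355357} = 146967 - \frac{1}{355357} = \frac{52225752218}{355357}$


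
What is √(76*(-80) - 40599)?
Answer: I*√46679 ≈ 216.05*I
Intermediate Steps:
√(76*(-80) - 40599) = √(-6080 - 40599) = √(-46679) = I*√46679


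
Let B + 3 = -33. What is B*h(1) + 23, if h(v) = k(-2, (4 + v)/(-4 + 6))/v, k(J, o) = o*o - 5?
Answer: -22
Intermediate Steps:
k(J, o) = -5 + o**2 (k(J, o) = o**2 - 5 = -5 + o**2)
B = -36 (B = -3 - 33 = -36)
h(v) = (-5 + (2 + v/2)**2)/v (h(v) = (-5 + ((4 + v)/(-4 + 6))**2)/v = (-5 + ((4 + v)/2)**2)/v = (-5 + ((4 + v)*(1/2))**2)/v = (-5 + (2 + v/2)**2)/v)
B*h(1) + 23 = -9*(-20 + (4 + 1)**2)/1 + 23 = -9*(-20 + 5**2) + 23 = -9*(-20 + 25) + 23 = -9*5 + 23 = -36*5/4 + 23 = -45 + 23 = -22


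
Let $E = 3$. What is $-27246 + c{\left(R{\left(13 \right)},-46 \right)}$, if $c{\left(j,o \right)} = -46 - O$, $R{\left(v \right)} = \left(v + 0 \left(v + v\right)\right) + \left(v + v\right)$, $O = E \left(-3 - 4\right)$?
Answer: $-27271$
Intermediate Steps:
$O = -21$ ($O = 3 \left(-3 - 4\right) = 3 \left(-7\right) = -21$)
$R{\left(v \right)} = 3 v$ ($R{\left(v \right)} = \left(v + 0 \cdot 2 v\right) + 2 v = \left(v + 0\right) + 2 v = v + 2 v = 3 v$)
$c{\left(j,o \right)} = -25$ ($c{\left(j,o \right)} = -46 - -21 = -46 + 21 = -25$)
$-27246 + c{\left(R{\left(13 \right)},-46 \right)} = -27246 - 25 = -27271$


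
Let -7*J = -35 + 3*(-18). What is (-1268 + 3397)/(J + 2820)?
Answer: 14903/19829 ≈ 0.75158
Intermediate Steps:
J = 89/7 (J = -(-35 + 3*(-18))/7 = -(-35 - 54)/7 = -⅐*(-89) = 89/7 ≈ 12.714)
(-1268 + 3397)/(J + 2820) = (-1268 + 3397)/(89/7 + 2820) = 2129/(19829/7) = 2129*(7/19829) = 14903/19829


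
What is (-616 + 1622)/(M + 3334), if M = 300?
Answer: 503/1817 ≈ 0.27683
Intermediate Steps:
(-616 + 1622)/(M + 3334) = (-616 + 1622)/(300 + 3334) = 1006/3634 = 1006*(1/3634) = 503/1817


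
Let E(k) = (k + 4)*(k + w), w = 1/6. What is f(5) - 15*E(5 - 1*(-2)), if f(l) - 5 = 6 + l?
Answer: -2333/2 ≈ -1166.5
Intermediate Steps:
f(l) = 11 + l (f(l) = 5 + (6 + l) = 11 + l)
w = ⅙ ≈ 0.16667
E(k) = (4 + k)*(⅙ + k) (E(k) = (k + 4)*(k + ⅙) = (4 + k)*(⅙ + k))
f(5) - 15*E(5 - 1*(-2)) = (11 + 5) - 15*(⅔ + (5 - 1*(-2))² + 25*(5 - 1*(-2))/6) = 16 - 15*(⅔ + (5 + 2)² + 25*(5 + 2)/6) = 16 - 15*(⅔ + 7² + (25/6)*7) = 16 - 15*(⅔ + 49 + 175/6) = 16 - 15*473/6 = 16 - 2365/2 = -2333/2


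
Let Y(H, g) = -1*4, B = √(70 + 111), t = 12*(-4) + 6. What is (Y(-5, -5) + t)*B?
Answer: -46*√181 ≈ -618.87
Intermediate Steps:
t = -42 (t = -48 + 6 = -42)
B = √181 ≈ 13.454
Y(H, g) = -4
(Y(-5, -5) + t)*B = (-4 - 42)*√181 = -46*√181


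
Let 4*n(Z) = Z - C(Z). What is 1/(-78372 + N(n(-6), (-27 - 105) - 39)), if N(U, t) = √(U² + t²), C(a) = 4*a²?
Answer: -34832/2729839883 - 2*√13621/8189519649 ≈ -1.2788e-5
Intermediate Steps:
n(Z) = -Z² + Z/4 (n(Z) = (Z - 4*Z²)/4 = -Z² + Z/4)
1/(-78372 + N(n(-6), (-27 - 105) - 39)) = 1/(-78372 + √((-6*(¼ - 1*(-6)))² + ((-27 - 105) - 39)²)) = 1/(-78372 + √((-6*(¼ + 6))² + (-132 - 39)²)) = 1/(-78372 + √((-6*25/4)² + (-171)²)) = 1/(-78372 + √((-75/2)² + 29241)) = 1/(-78372 + √(5625/4 + 29241)) = 1/(-78372 + √(122589/4)) = 1/(-78372 + 3*√13621/2)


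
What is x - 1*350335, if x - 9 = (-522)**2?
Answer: -77842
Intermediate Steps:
x = 272493 (x = 9 + (-522)**2 = 9 + 272484 = 272493)
x - 1*350335 = 272493 - 1*350335 = 272493 - 350335 = -77842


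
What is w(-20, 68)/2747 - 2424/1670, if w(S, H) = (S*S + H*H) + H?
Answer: 13768/34235 ≈ 0.40216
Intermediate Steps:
w(S, H) = H + H² + S² (w(S, H) = (S² + H²) + H = (H² + S²) + H = H + H² + S²)
w(-20, 68)/2747 - 2424/1670 = (68 + 68² + (-20)²)/2747 - 2424/1670 = (68 + 4624 + 400)*(1/2747) - 2424*1/1670 = 5092*(1/2747) - 1212/835 = 76/41 - 1212/835 = 13768/34235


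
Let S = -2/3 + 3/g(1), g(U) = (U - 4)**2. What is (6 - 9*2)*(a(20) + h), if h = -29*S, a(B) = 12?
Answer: -260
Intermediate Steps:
g(U) = (-4 + U)**2
S = -1/3 (S = -2/3 + 3/((-4 + 1)**2) = -2*1/3 + 3/((-3)**2) = -2/3 + 3/9 = -2/3 + 3*(1/9) = -2/3 + 1/3 = -1/3 ≈ -0.33333)
h = 29/3 (h = -29*(-1/3) = 29/3 ≈ 9.6667)
(6 - 9*2)*(a(20) + h) = (6 - 9*2)*(12 + 29/3) = (6 - 18)*(65/3) = -12*65/3 = -260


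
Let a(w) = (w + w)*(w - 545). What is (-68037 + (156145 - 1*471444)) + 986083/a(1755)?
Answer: -1628065339517/4247100 ≈ -3.8334e+5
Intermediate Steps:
a(w) = 2*w*(-545 + w) (a(w) = (2*w)*(-545 + w) = 2*w*(-545 + w))
(-68037 + (156145 - 1*471444)) + 986083/a(1755) = (-68037 + (156145 - 1*471444)) + 986083/((2*1755*(-545 + 1755))) = (-68037 + (156145 - 471444)) + 986083/((2*1755*1210)) = (-68037 - 315299) + 986083/4247100 = -383336 + 986083*(1/4247100) = -383336 + 986083/4247100 = -1628065339517/4247100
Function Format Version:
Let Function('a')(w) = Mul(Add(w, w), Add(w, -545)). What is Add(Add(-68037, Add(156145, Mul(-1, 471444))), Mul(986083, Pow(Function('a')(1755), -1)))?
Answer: Rational(-1628065339517, 4247100) ≈ -3.8334e+5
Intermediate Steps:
Function('a')(w) = Mul(2, w, Add(-545, w)) (Function('a')(w) = Mul(Mul(2, w), Add(-545, w)) = Mul(2, w, Add(-545, w)))
Add(Add(-68037, Add(156145, Mul(-1, 471444))), Mul(986083, Pow(Function('a')(1755), -1))) = Add(Add(-68037, Add(156145, Mul(-1, 471444))), Mul(986083, Pow(Mul(2, 1755, Add(-545, 1755)), -1))) = Add(Add(-68037, Add(156145, -471444)), Mul(986083, Pow(Mul(2, 1755, 1210), -1))) = Add(Add(-68037, -315299), Mul(986083, Pow(4247100, -1))) = Add(-383336, Mul(986083, Rational(1, 4247100))) = Add(-383336, Rational(986083, 4247100)) = Rational(-1628065339517, 4247100)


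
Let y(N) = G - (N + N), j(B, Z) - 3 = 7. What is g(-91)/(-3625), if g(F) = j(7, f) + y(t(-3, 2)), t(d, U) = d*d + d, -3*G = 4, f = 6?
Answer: 2/2175 ≈ 0.00091954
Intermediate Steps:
G = -4/3 (G = -⅓*4 = -4/3 ≈ -1.3333)
j(B, Z) = 10 (j(B, Z) = 3 + 7 = 10)
t(d, U) = d + d² (t(d, U) = d² + d = d + d²)
y(N) = -4/3 - 2*N (y(N) = -4/3 - (N + N) = -4/3 - 2*N)
g(F) = -10/3 (g(F) = 10 + (-4/3 - (-6)*(1 - 3)) = 10 + (-4/3 - (-6)*(-2)) = 10 + (-4/3 - 2*6) = 10 + (-4/3 - 12) = 10 - 40/3 = -10/3)
g(-91)/(-3625) = -10/3/(-3625) = -10/3*(-1/3625) = 2/2175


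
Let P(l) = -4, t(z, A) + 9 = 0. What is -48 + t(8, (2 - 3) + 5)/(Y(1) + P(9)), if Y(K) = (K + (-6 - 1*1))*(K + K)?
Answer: -759/16 ≈ -47.438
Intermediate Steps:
t(z, A) = -9 (t(z, A) = -9 + 0 = -9)
Y(K) = 2*K*(-7 + K) (Y(K) = (K + (-6 - 1))*(2*K) = (K - 7)*(2*K) = (-7 + K)*(2*K) = 2*K*(-7 + K))
-48 + t(8, (2 - 3) + 5)/(Y(1) + P(9)) = -48 - 9/(2*1*(-7 + 1) - 4) = -48 - 9/(2*1*(-6) - 4) = -48 - 9/(-12 - 4) = -48 - 9/(-16) = -48 - 1/16*(-9) = -48 + 9/16 = -759/16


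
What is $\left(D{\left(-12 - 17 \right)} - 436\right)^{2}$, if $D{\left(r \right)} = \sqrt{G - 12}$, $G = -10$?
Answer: $\left(436 - i \sqrt{22}\right)^{2} \approx 1.9007 \cdot 10^{5} - 4090.0 i$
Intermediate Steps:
$D{\left(r \right)} = i \sqrt{22}$ ($D{\left(r \right)} = \sqrt{-10 - 12} = \sqrt{-22} = i \sqrt{22}$)
$\left(D{\left(-12 - 17 \right)} - 436\right)^{2} = \left(i \sqrt{22} - 436\right)^{2} = \left(-436 + i \sqrt{22}\right)^{2}$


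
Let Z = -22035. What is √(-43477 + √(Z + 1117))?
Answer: √(-43477 + I*√20918) ≈ 0.3468 + 208.51*I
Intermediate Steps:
√(-43477 + √(Z + 1117)) = √(-43477 + √(-22035 + 1117)) = √(-43477 + √(-20918)) = √(-43477 + I*√20918)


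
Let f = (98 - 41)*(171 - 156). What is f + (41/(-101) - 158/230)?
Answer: 9918131/11615 ≈ 853.91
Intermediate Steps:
f = 855 (f = 57*15 = 855)
f + (41/(-101) - 158/230) = 855 + (41/(-101) - 158/230) = 855 + (41*(-1/101) - 158*1/230) = 855 + (-41/101 - 79/115) = 855 - 12694/11615 = 9918131/11615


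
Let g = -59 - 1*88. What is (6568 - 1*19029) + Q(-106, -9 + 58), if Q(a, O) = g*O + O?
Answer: -19615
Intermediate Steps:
g = -147 (g = -59 - 88 = -147)
Q(a, O) = -146*O (Q(a, O) = -147*O + O = -146*O)
(6568 - 1*19029) + Q(-106, -9 + 58) = (6568 - 1*19029) - 146*(-9 + 58) = (6568 - 19029) - 146*49 = -12461 - 7154 = -19615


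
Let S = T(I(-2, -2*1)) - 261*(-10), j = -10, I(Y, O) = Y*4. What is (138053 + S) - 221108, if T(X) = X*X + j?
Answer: -80391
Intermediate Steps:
I(Y, O) = 4*Y
T(X) = -10 + X² (T(X) = X*X - 10 = X² - 10 = -10 + X²)
S = 2664 (S = (-10 + (4*(-2))²) - 261*(-10) = (-10 + (-8)²) + 2610 = (-10 + 64) + 2610 = 54 + 2610 = 2664)
(138053 + S) - 221108 = (138053 + 2664) - 221108 = 140717 - 221108 = -80391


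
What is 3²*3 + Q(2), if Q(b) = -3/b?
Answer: 51/2 ≈ 25.500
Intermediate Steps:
3²*3 + Q(2) = 3²*3 - 3/2 = 9*3 - 3*½ = 27 - 3/2 = 51/2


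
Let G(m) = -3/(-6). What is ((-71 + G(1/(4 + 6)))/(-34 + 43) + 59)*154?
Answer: 23639/3 ≈ 7879.7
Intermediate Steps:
G(m) = 1/2 (G(m) = -3*(-1/6) = 1/2)
((-71 + G(1/(4 + 6)))/(-34 + 43) + 59)*154 = ((-71 + 1/2)/(-34 + 43) + 59)*154 = (-141/2/9 + 59)*154 = (-141/2*1/9 + 59)*154 = (-47/6 + 59)*154 = (307/6)*154 = 23639/3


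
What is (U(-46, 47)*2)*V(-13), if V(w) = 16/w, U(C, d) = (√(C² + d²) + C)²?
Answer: -206112/13 + 14720*√173/13 ≈ -961.59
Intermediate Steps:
U(C, d) = (C + √(C² + d²))²
(U(-46, 47)*2)*V(-13) = ((-46 + √((-46)² + 47²))²*2)*(16/(-13)) = ((-46 + √(2116 + 2209))²*2)*(16*(-1/13)) = ((-46 + √4325)²*2)*(-16/13) = ((-46 + 5*√173)²*2)*(-16/13) = (2*(-46 + 5*√173)²)*(-16/13) = -32*(-46 + 5*√173)²/13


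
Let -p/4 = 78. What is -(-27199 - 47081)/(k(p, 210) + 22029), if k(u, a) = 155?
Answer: 9285/2773 ≈ 3.3484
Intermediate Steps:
p = -312 (p = -4*78 = -312)
-(-27199 - 47081)/(k(p, 210) + 22029) = -(-27199 - 47081)/(155 + 22029) = -(-74280)/22184 = -1*(-9285/2773) = 9285/2773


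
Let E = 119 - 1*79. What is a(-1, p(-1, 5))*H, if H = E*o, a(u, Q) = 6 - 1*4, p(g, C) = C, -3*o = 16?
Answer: -1280/3 ≈ -426.67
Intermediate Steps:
o = -16/3 (o = -⅓*16 = -16/3 ≈ -5.3333)
a(u, Q) = 2 (a(u, Q) = 6 - 4 = 2)
E = 40 (E = 119 - 79 = 40)
H = -640/3 (H = 40*(-16/3) = -640/3 ≈ -213.33)
a(-1, p(-1, 5))*H = 2*(-640/3) = -1280/3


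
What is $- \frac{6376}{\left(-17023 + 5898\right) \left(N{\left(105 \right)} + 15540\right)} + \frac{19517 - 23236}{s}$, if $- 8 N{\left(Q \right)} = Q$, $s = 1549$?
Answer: $- \frac{5139176871733}{2140550514375} \approx -2.4009$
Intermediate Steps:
$N{\left(Q \right)} = - \frac{Q}{8}$
$- \frac{6376}{\left(-17023 + 5898\right) \left(N{\left(105 \right)} + 15540\right)} + \frac{19517 - 23236}{s} = - \frac{6376}{\left(-17023 + 5898\right) \left(\left(- \frac{1}{8}\right) 105 + 15540\right)} + \frac{19517 - 23236}{1549} = - \frac{6376}{\left(-11125\right) \left(- \frac{105}{8} + 15540\right)} - \frac{3719}{1549} = - \frac{6376}{\left(-11125\right) \frac{124215}{8}} - \frac{3719}{1549} = - \frac{6376}{- \frac{1381891875}{8}} - \frac{3719}{1549} = \left(-6376\right) \left(- \frac{8}{1381891875}\right) - \frac{3719}{1549} = \frac{51008}{1381891875} - \frac{3719}{1549} = - \frac{5139176871733}{2140550514375}$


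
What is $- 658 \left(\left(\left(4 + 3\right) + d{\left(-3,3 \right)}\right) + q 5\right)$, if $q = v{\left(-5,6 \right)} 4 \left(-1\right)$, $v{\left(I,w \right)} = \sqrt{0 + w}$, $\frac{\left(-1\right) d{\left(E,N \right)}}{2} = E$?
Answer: $-8554 + 13160 \sqrt{6} \approx 23681.0$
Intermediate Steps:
$d{\left(E,N \right)} = - 2 E$
$v{\left(I,w \right)} = \sqrt{w}$
$q = - 4 \sqrt{6}$ ($q = \sqrt{6} \cdot 4 \left(-1\right) = 4 \sqrt{6} \left(-1\right) = - 4 \sqrt{6} \approx -9.798$)
$- 658 \left(\left(\left(4 + 3\right) + d{\left(-3,3 \right)}\right) + q 5\right) = - 658 \left(\left(\left(4 + 3\right) - -6\right) + - 4 \sqrt{6} \cdot 5\right) = - 658 \left(\left(7 + 6\right) - 20 \sqrt{6}\right) = - 658 \left(13 - 20 \sqrt{6}\right) = -8554 + 13160 \sqrt{6}$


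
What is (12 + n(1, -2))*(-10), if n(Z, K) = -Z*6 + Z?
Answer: -70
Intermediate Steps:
n(Z, K) = -5*Z (n(Z, K) = -6*Z + Z = -5*Z)
(12 + n(1, -2))*(-10) = (12 - 5*1)*(-10) = (12 - 5)*(-10) = 7*(-10) = -70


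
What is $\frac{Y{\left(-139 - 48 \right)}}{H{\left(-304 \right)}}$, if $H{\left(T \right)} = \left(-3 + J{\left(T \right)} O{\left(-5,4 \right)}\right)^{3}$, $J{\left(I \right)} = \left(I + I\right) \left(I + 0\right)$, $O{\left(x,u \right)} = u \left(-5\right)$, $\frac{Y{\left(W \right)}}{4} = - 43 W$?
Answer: $- \frac{32164}{50515253063052359707} \approx -6.3672 \cdot 10^{-16}$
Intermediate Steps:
$Y{\left(W \right)} = - 172 W$ ($Y{\left(W \right)} = 4 \left(- 43 W\right) = - 172 W$)
$O{\left(x,u \right)} = - 5 u$
$J{\left(I \right)} = 2 I^{2}$ ($J{\left(I \right)} = 2 I I = 2 I^{2}$)
$H{\left(T \right)} = \left(-3 - 40 T^{2}\right)^{3}$ ($H{\left(T \right)} = \left(-3 + 2 T^{2} \left(\left(-5\right) 4\right)\right)^{3} = \left(-3 + 2 T^{2} \left(-20\right)\right)^{3} = \left(-3 - 40 T^{2}\right)^{3}$)
$\frac{Y{\left(-139 - 48 \right)}}{H{\left(-304 \right)}} = \frac{\left(-172\right) \left(-139 - 48\right)}{\left(-1\right) \left(3 + 40 \left(-304\right)^{2}\right)^{3}} = \frac{\left(-172\right) \left(-139 - 48\right)}{\left(-1\right) \left(3 + 40 \cdot 92416\right)^{3}} = \frac{\left(-172\right) \left(-187\right)}{\left(-1\right) \left(3 + 3696640\right)^{3}} = \frac{32164}{\left(-1\right) 3696643^{3}} = \frac{32164}{\left(-1\right) 50515253063052359707} = \frac{32164}{-50515253063052359707} = 32164 \left(- \frac{1}{50515253063052359707}\right) = - \frac{32164}{50515253063052359707}$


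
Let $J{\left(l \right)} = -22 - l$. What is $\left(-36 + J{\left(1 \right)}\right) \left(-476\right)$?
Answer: $28084$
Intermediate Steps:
$\left(-36 + J{\left(1 \right)}\right) \left(-476\right) = \left(-36 - 23\right) \left(-476\right) = \left(-59\right) \left(-476\right) = 28084$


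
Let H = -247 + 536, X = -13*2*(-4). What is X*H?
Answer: 30056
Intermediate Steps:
X = 104 (X = -26*(-4) = 104)
H = 289
X*H = 104*289 = 30056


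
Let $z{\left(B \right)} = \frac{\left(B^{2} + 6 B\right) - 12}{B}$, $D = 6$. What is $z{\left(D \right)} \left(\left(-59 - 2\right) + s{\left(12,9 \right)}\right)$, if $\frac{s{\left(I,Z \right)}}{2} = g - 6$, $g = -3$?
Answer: $-790$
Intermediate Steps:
$s{\left(I,Z \right)} = -18$ ($s{\left(I,Z \right)} = 2 \left(-3 - 6\right) = 2 \left(-9\right) = -18$)
$z{\left(B \right)} = \frac{-12 + B^{2} + 6 B}{B}$
$z{\left(D \right)} \left(\left(-59 - 2\right) + s{\left(12,9 \right)}\right) = \left(6 + 6 - \frac{12}{6}\right) \left(\left(-59 - 2\right) - 18\right) = \left(6 + 6 - 2\right) \left(\left(-59 - 2\right) - 18\right) = \left(6 + 6 - 2\right) \left(-61 - 18\right) = 10 \left(-79\right) = -790$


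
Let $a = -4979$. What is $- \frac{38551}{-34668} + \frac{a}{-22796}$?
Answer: $\frac{131427571}{98786466} \approx 1.3304$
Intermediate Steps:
$- \frac{38551}{-34668} + \frac{a}{-22796} = - \frac{38551}{-34668} - \frac{4979}{-22796} = \left(-38551\right) \left(- \frac{1}{34668}\right) - - \frac{4979}{22796} = \frac{38551}{34668} + \frac{4979}{22796} = \frac{131427571}{98786466}$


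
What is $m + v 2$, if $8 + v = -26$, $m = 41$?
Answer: $-27$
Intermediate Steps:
$v = -34$ ($v = -8 - 26 = -34$)
$m + v 2 = 41 - 68 = -27$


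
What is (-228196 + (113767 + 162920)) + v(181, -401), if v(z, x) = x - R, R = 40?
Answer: 48050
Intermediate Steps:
v(z, x) = -40 + x (v(z, x) = x - 1*40 = x - 40 = -40 + x)
(-228196 + (113767 + 162920)) + v(181, -401) = (-228196 + (113767 + 162920)) + (-40 - 401) = (-228196 + 276687) - 441 = 48491 - 441 = 48050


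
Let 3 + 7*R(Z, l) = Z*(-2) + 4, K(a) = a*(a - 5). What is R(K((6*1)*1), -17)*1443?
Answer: -15873/7 ≈ -2267.6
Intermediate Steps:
K(a) = a*(-5 + a)
R(Z, l) = ⅐ - 2*Z/7 (R(Z, l) = -3/7 + (Z*(-2) + 4)/7 = -3/7 + (-2*Z + 4)/7 = -3/7 + (4 - 2*Z)/7 = -3/7 + (4/7 - 2*Z/7) = ⅐ - 2*Z/7)
R(K((6*1)*1), -17)*1443 = (⅐ - 2*(6*1)*1*(-5 + (6*1)*1)/7)*1443 = (⅐ - 2*6*1*(-5 + 6*1)/7)*1443 = (⅐ - 12*(-5 + 6)/7)*1443 = (⅐ - 12/7)*1443 = -11/7*1443 = -15873/7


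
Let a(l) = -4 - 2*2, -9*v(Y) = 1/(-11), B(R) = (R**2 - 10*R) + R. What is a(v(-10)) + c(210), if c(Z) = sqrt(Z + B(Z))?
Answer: -8 + 2*sqrt(10605) ≈ 197.96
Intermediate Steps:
B(R) = R**2 - 9*R
v(Y) = 1/99 (v(Y) = -1/9/(-11) = -1/9*(-1/11) = 1/99)
a(l) = -8 (a(l) = -4 - 4 = -8)
c(Z) = sqrt(Z + Z*(-9 + Z))
a(v(-10)) + c(210) = -8 + sqrt(210*(-8 + 210)) = -8 + sqrt(210*202) = -8 + sqrt(42420) = -8 + 2*sqrt(10605)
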